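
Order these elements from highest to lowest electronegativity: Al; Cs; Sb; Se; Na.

Se > Sb > Al > Na > Cs

Na is in period 3, group 1; Al is in period 3, group 13; Se is in period 4, group 16; Sb is in period 5, group 15; Cs is in period 6, group 1.
Atoms toward the upper right of the periodic table pull bonding electrons most strongly.
Neither a single period nor a single group — weigh both effects.
Na > Cs: they share group 1; the group trend gives Na the larger value.
Al > Na: Al lies to the right of Na in period 3, so the across-period effect alone puts Al higher.
Sb > Al: period and group pull opposite ways; the across-period shift dominates (2.05 vs 1.61).
Se > Sb: both effects reinforce here, so Se is clearly the higher of the two.
Tabulated electronegativity (Pauling): Na 0.93, Al 1.61, Se 2.55, Sb 2.05, Cs 0.79.
So from highest to lowest: Se > Sb > Al > Na > Cs.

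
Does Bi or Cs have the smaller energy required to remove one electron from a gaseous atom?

Cs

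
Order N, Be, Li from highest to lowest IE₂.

After 1 electron has been removed, what remains? N⁺ still has 4 valence electrons; Be⁺ still has 1 valence electron; Li⁺ is the bare [He] core.
Core electrons are held far more tightly than valence electrons, so Li tops the IE_2 order.
Valence configurations: N⁺ [He]2s²2p², Be⁺ [He]2s¹.
Tabulated IE_2 (kJ/mol): N 2856, Be 1757, Li 7298.
Putting it together, IE_2: Be < N < Li.

Li > N > Be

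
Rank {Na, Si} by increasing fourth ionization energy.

Si < Na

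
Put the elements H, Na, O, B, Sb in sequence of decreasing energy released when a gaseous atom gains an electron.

H is in period 1, group 1; B is in period 2, group 13; O is in period 2, group 16; Na is in period 3, group 1; Sb is in period 5, group 15.
Atoms with high Z_eff and room in the valence shell (especially the halogens) have the most exothermic electron affinities.
Here both period and group differ, so the two effects have to be weighed against each other.
Na > B: this pair runs against the simple trend — see the exception note.
H > Na: H sits above Na in group 1, so the down-group effect alone puts H higher.
Sb > H: the two effects oppose for this pair; the across-period effect wins (103 vs 73 kJ/mol).
O > Sb: both effects reinforce here, so O is clearly the higher of the two.
Note the exception: Na has a higher electron affinity than B, contrary to the simple trend — B's ns²np¹ configuration gives only a small electron affinity — the sparsely filled np subshell binds an added electron weakly.
Approximate values (kJ/mol): H 73, B 27, O 141, Na 53, Sb 103.
So from highest to lowest: O > Sb > H > Na > B.

O > Sb > H > Na > B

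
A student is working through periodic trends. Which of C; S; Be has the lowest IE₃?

The third ionization energy removes an electron from the +2 ion. For each element: C²⁺ still has 2 valence electrons; S²⁺ still has 4 valence electrons; Be²⁺ is the bare [He] core.
Pulling an electron out of a noble-gas core costs far more than removing a remaining valence electron, so Be sits at the high end of IE_3.
Valence configurations: C²⁺ [He]2s², S²⁺ [Ne]3s²3p².
Tabulated IE_3 (kJ/mol): C 4620, S 3357, Be 14849.
Hence IE_3: S < C < Be.

S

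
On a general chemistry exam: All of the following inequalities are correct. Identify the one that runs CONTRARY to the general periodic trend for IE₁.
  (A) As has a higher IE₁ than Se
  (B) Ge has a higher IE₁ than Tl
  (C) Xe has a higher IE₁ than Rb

The general trend: IE₁ increases across a period and decreases down a group.
(A) As (period 4, group 15) vs Se (period 4, group 16): the stated order contradicts the simple trend.
(B) Ge (period 4, group 14) vs Tl (period 6, group 13): the stated order agrees with the simple trend.
(C) Xe (period 5, group 18) vs Rb (period 5, group 1): the stated order agrees with the simple trend.
The exception is (A): Se (4p⁴) ionizes more easily than half-filled As (4p³).

(A)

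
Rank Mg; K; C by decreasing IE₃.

Mg > C > K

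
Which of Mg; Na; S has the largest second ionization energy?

Na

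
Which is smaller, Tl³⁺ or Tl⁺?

Tl³⁺

Both ions have Z = 81 protons, but Tl³⁺ has lost more electrons, so its remaining electrons feel a larger effective nuclear charge per electron and are pulled in more tightly.
Higher positive charge → smaller ion, so Tl⁺ > Tl³⁺.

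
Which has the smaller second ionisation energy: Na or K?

After 1 electron has been removed, what remains? Na⁺ is the bare [Ne] core; K⁺ is the bare [Ar] core.
All of these are removing an electron from a noble-gas core or deeper; the smaller core (lower principal quantum number) is held far more tightly, and within a period the higher nuclear charge binds the same core more tightly.
Tabulated IE_2 (kJ/mol): Na 4562, K 3052.
So the second ionization energies run K < Na.

K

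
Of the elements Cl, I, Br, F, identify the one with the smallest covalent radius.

F is in period 2, group 17; Cl is in period 3, group 17; Br is in period 4, group 17; I is in period 5, group 17.
Moving right in a period, electrons are added to the same shell under a stronger nuclear pull, so atoms get smaller; moving down, a new shell is opened and atoms get larger.
All are in group 17, so atomic radius increases down the group.
The smallest covalent radius among these belongs to F.

F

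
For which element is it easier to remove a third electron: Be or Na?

After 2 electrons have been removed, what remains? Be²⁺ is the bare [He] core; Na²⁺ is already 1 electron into the core.
All of these are removing an electron from a noble-gas core or deeper; the smaller core (lower principal quantum number) is held far more tightly, and within a period the higher nuclear charge binds the same core more tightly.
Tabulated IE_3 (kJ/mol): Be 14849, Na 6910.
Hence IE_3: Na < Be.

Na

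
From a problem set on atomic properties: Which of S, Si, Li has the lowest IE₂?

Si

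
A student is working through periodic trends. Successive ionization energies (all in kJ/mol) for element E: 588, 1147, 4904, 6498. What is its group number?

Group 2

Look for the largest jump between consecutive ionization energies: IE3/IE2 ≈ 4.3, far larger than any earlier ratio.
That jump marks the point where a core electron is being removed. So the atom has 2 valence electrons.
A main-group element with 2 valence electrons is in group 2.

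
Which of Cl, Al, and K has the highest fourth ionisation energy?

The fourth ionization energy removes an electron from the +3 ion. For each element: Cl³⁺ still has 4 valence electrons; Al³⁺ is the bare [Ne] core; K³⁺ is already 2 electrons into the core.
Core electrons are held far more tightly than valence electrons, so K and Al top the IE_4 order.
Tabulated IE_4 (kJ/mol): Cl 5159, Al 11577, K 5877.
Putting it together, IE_4: Cl < K < Al.

Al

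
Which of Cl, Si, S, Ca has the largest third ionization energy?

Consider each +2 ion: Cl²⁺ still has 5 valence electrons; Si²⁺ still has 2 valence electrons; S²⁺ still has 4 valence electrons; Ca²⁺ is the bare [Ar] core.
Core electrons are held far more tightly than valence electrons, so Ca tops the IE_3 order.
Valence configurations: Cl²⁺ [Ne]3s²3p³, Si²⁺ [Ne]3s², S²⁺ [Ne]3s²3p².
Tabulated IE_3 (kJ/mol): Cl 3822, Si 3232, S 3357, Ca 4912.
Overall IE_3 order: Si < S < Cl < Ca.

Ca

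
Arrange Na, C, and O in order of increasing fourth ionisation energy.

IE_4 is the cost of taking one more electron from the +3 cation: Na³⁺ is already 2 electrons into the core; C³⁺ still has 1 valence electron; O³⁺ still has 3 valence electrons.
Pulling an electron out of a noble-gas core costs far more than removing a remaining valence electron, so Na sits at the high end of IE_4.
Valence configurations: C³⁺ [He]2s¹, O³⁺ [He]2s²2p¹.
Approximate IE_4 values (kJ/mol): Na 9543, C 6223, O 7469.
Putting it together, IE_4: C < O < Na.

C < O < Na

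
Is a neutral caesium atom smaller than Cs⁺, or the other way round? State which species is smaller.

Forming Cs⁺ removes 1 electron from Cs. Fewer electrons for the same nuclear charge means less shielding and a higher Z_eff on the remaining electrons, and for main-group metals the entire outer shell is lost.
A cation is smaller than its parent atom: Cs⁺ < Cs.

Cs⁺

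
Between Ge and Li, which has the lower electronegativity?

Li

Li is in period 2, group 1; Ge is in period 4, group 14.
EN rises left→right (higher Z_eff, smaller atoms) and falls top→bottom (larger, more shielded atoms).
Here both period and group differ, so the two effects have to be weighed against each other.
Ge > Li: period and group pull opposite ways; the across-period shift dominates (2.01 vs 0.98).
Tabulated electronegativity (Pauling): Li 0.98, Ge 2.01.
So Li has the lower electronegativity (Li < Ge).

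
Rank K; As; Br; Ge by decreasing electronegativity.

Br > As > Ge > K

EN rises left→right (higher Z_eff, smaller atoms) and falls top→bottom (larger, more shielded atoms).
All lie in period 4, so electronegativity increases left to right.
So from highest to lowest: Br > As > Ge > K.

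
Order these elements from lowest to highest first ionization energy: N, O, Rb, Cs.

Across a period the outer electron is held more tightly (higher IE₁); down a group it sits in a higher shell, more shielded, and comes off more easily.
These span different periods and groups, so the two trends combine.
Rb > Cs: Rb sits above Cs in group 1, so the down-group effect alone puts Rb higher.
O > Rb: relative to Rb, both the across-period and down-group shifts push O's first ionization energy up.
N > O: this pair runs against the simple trend — see the exception note.
Note the exception: N has a higher first ionization energy than O, contrary to the simple trend — pairing an electron in O's 2p⁴ costs repulsion energy, so O ionizes more easily than half-filled N (2p³).
Tabulated first ionization energy (kJ/mol): N 1402, O 1314, Rb 403, Cs 376.
So from lowest to highest: Cs < Rb < O < N.

Cs, Rb, O, N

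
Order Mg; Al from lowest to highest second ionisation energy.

Mg < Al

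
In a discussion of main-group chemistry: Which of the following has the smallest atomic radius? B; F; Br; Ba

F

Across a period the added protons contract the valence shell; down a group each new principal shell makes the atom larger.
Here both period and group differ, so the two effects have to be weighed against each other.
B > F: both are in period 2; the period trend gives B the larger value.
Br > B: period and group pull opposite ways; the down-group shift dominates (114 vs 85 pm).
Ba > Br: both effects reinforce here, so Ba is clearly the larger of the two.
Tabulated atomic radius (pm): B 85, F 64, Br 114, Ba 196.
The smallest atomic radius among these belongs to F.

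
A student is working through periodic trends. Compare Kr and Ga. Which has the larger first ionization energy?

Kr

Ga is in period 4, group 13; Kr is in period 4, group 18.
Across a period the outer electron is held more tightly (higher IE₁); down a group it sits in a higher shell, more shielded, and comes off more easily.
All lie in period 4, so first ionization energy increases left to right.
So Kr has the larger first ionization energy (Kr > Ga).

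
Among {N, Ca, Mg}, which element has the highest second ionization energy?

IE_2 is the cost of taking one more electron from the +1 cation: N⁺ still has 4 valence electrons; Ca⁺ still has 1 valence electron; Mg⁺ still has 1 valence electron.
All are still removing valence electrons, so compare the +1 ions as you would atoms: IE_2 generally rises across a period (higher Z_eff) and falls down a group (larger shell), subject to the usual subshell exceptions.
Valence configurations: N⁺ [He]2s²2p², Ca⁺ [Ar]4s¹, Mg⁺ [Ne]3s¹.
Approximate IE_2 values (kJ/mol): N 2856, Ca 1145, Mg 1451.
Putting it together, IE_2: Ca < Mg < N.

N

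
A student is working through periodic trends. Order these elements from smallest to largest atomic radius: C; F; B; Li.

Radius decreases left→right (rising Z_eff, same n) and increases top→bottom (higher n).
All lie in period 2, so atomic radius increases right to left.
So from smallest to largest: F < C < B < Li.

F < C < B < Li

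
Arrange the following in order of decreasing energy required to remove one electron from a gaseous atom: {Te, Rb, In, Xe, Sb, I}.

Rb is in period 5, group 1; In is in period 5, group 13; Sb is in period 5, group 15; Te is in period 5, group 16; I is in period 5, group 17; Xe is in period 5, group 18.
IE₁ increases left→right with effective nuclear charge and decreases top→bottom as the valence shell moves farther out.
All lie in period 5, so first ionization energy increases left to right.
So from highest to lowest: Xe > I > Te > Sb > In > Rb.

Xe > I > Te > Sb > In > Rb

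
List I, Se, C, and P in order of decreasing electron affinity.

I, Se, C, P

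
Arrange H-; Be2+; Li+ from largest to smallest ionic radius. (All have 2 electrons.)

H- > Li+ > Be2+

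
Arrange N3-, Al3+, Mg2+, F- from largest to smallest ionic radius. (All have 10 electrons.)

N3- > F- > Mg2+ > Al3+

All of these have 10 electrons, so size is governed by nuclear charge alone: the more protons, the stronger the pull on the same electron cloud, and the smaller the ion.
Nuclear charges: Al3+ (Z=13), Mg2+ (Z=12), F- (Z=9), N3- (Z=7).
Largest to smallest: N3- > F- > Mg2+ > Al3+.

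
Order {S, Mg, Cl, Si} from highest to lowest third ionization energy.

After 2 electrons have been removed, what remains? S²⁺ still has 4 valence electrons; Mg²⁺ is the bare [Ne] core; Cl²⁺ still has 5 valence electrons; Si²⁺ still has 2 valence electrons.
Pulling an electron out of a noble-gas core costs far more than removing a remaining valence electron, so Mg sits at the high end of IE_3.
Valence configurations: S²⁺ [Ne]3s²3p², Cl²⁺ [Ne]3s²3p³, Si²⁺ [Ne]3s².
Tabulated IE_3 (kJ/mol): S 3357, Mg 7733, Cl 3822, Si 3232.
Hence IE_3: Si < S < Cl < Mg.

Mg > Cl > S > Si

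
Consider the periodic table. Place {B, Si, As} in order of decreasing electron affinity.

Adding an electron releases more energy for atoms nearer the top right (short of the noble gases).
A diagonal step moves right (one effect) and down (the opposite effect) at once.
As > B: period and group pull opposite ways; the across-period shift dominates (78 vs 27 kJ/mol).
Si > As: period and group pull opposite ways; the down-group shift dominates (134 vs 78 kJ/mol).
Approximate values (kJ/mol): B 27, Si 134, As 78.
So from highest to lowest: Si > As > B.

Si > As > B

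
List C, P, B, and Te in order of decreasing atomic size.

Te > P > B > C

B is in period 2, group 13; C is in period 2, group 14; P is in period 3, group 15; Te is in period 5, group 16.
Across a period the added protons contract the valence shell; down a group each new principal shell makes the atom larger.
These span different periods and groups, so the two trends combine.
B > C: both are in period 2; the period trend gives B the larger value.
P > B: the two effects oppose for this pair; the down-group effect wins (111 vs 85 pm).
Te > P: the two effects oppose for this pair; the down-group effect wins (136 vs 111 pm).
For reference (pm): B 85, C 75, P 111, Te 136.
So from largest to smallest: Te > P > B > C.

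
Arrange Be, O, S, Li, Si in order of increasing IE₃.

Si < S < O < Li < Be

The third ionization energy removes an electron from the +2 ion. For each element: Be²⁺ is the bare [He] core; O²⁺ still has 4 valence electrons; S²⁺ still has 4 valence electrons; Li²⁺ is already 1 electron into the core; Si²⁺ still has 2 valence electrons.
Core electrons are held far more tightly than valence electrons, so Li and Be top the IE_3 order.
Valence configurations: O²⁺ [He]2s²2p², S²⁺ [Ne]3s²3p², Si²⁺ [Ne]3s².
Tabulated IE_3 (kJ/mol): Be 14849, O 5300, S 3357, Li 11815, Si 3232.
Overall IE_3 order: Si < S < O < Li < Be.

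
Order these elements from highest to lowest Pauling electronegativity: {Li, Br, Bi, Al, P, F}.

F, Br, P, Bi, Al, Li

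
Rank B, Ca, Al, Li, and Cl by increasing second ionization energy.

Ca, Al, Cl, B, Li

Consider each +1 ion: B⁺ still has 2 valence electrons; Ca⁺ still has 1 valence electron; Al⁺ still has 2 valence electrons; Li⁺ is the bare [He] core; Cl⁺ still has 6 valence electrons.
Core electrons are held far more tightly than valence electrons, so Li tops the IE_2 order.
Valence configurations: B⁺ [He]2s², Ca⁺ [Ar]4s¹, Al⁺ [Ne]3s², Cl⁺ [Ne]3s²3p⁴.
Tabulated IE_2 (kJ/mol): B 2427, Ca 1145, Al 1817, Li 7298, Cl 2298.
So the second ionization energies run Ca < Al < Cl < B < Li.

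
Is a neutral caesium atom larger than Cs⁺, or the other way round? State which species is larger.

Forming Cs⁺ removes 1 electron from Cs. Fewer electrons for the same nuclear charge means less shielding and a higher Z_eff on the remaining electrons, and for main-group metals the entire outer shell is lost.
A cation is smaller than its parent atom: Cs⁺ < Cs.

Cs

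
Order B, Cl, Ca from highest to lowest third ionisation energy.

Ca, Cl, B

Consider each +2 ion: B²⁺ still has 1 valence electron; Cl²⁺ still has 5 valence electrons; Ca²⁺ is the bare [Ar] core.
Breaking into a closed-shell core is much more expensive than removing a leftover valence electron — Ca has the largest IE_3 here.
Valence configurations: B²⁺ [He]2s¹, Cl²⁺ [Ne]3s²3p³.
Tabulated IE_3 (kJ/mol): B 3660, Cl 3822, Ca 4912.
Putting it together, IE_3: B < Cl < Ca.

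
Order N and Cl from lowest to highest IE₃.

Cl < N

The third ionization energy removes an electron from the +2 ion. For each element: N²⁺ still has 3 valence electrons; Cl²⁺ still has 5 valence electrons.
All are still removing valence electrons, so compare the +2 ions as you would atoms: IE_3 generally rises across a period (higher Z_eff) and falls down a group (larger shell), subject to the usual subshell exceptions.
Valence configurations: N²⁺ [He]2s²2p¹, Cl²⁺ [Ne]3s²3p³.
Approximate IE_3 values (kJ/mol): N 4578, Cl 3822.
Hence IE_3: Cl < N.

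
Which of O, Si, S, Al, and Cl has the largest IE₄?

IE_4 is the cost of taking one more electron from the +3 cation: O³⁺ still has 3 valence electrons; Si³⁺ still has 1 valence electron; S³⁺ still has 3 valence electrons; Al³⁺ is the bare [Ne] core; Cl³⁺ still has 4 valence electrons.
Pulling an electron out of a noble-gas core costs far more than removing a remaining valence electron, so Al sits at the high end of IE_4.
Valence configurations: O³⁺ [He]2s²2p¹, Si³⁺ [Ne]3s¹, S³⁺ [Ne]3s²3p¹, Cl³⁺ [Ne]3s²3p².
Approximate IE_4 values (kJ/mol): O 7469, Si 4356, S 4556, Al 11577, Cl 5159.
Putting it together, IE_4: Si < S < Cl < O < Al.

Al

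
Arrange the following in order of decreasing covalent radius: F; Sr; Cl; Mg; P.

F is in period 2, group 17; Mg is in period 3, group 2; P is in period 3, group 15; Cl is in period 3, group 17; Sr is in period 5, group 2.
Moving right in a period, electrons are added to the same shell under a stronger nuclear pull, so atoms get smaller; moving down, a new shell is opened and atoms get larger.
Neither a single period nor a single group — weigh both effects.
Cl > F: they share group 17; the group trend gives Cl the larger value.
P > Cl: both are in period 3; the period trend gives P the larger value.
Mg > P: Mg lies to the left of P in period 3, so the across-period effect alone puts Mg larger.
Sr > Mg: Sr sits below Mg in group 2, so the down-group effect alone puts Sr larger.
For reference (pm): F 64, Mg 139, P 111, Cl 99, Sr 185.
So from largest to smallest: Sr > Mg > P > Cl > F.

Sr > Mg > P > Cl > F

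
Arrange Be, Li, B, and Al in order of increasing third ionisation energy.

After 2 electrons have been removed, what remains? Be²⁺ is the bare [He] core; Li²⁺ is already 1 electron into the core; B²⁺ still has 1 valence electron; Al²⁺ still has 1 valence electron.
Pulling an electron out of a noble-gas core costs far more than removing a remaining valence electron, so Li and Be sit at the high end of IE_3.
Valence configurations: B²⁺ [He]2s¹, Al²⁺ [Ne]3s¹.
Approximate IE_3 values (kJ/mol): Be 14849, Li 11815, B 3660, Al 2745.
So the third ionization energies run Al < B < Li < Be.

Al < B < Li < Be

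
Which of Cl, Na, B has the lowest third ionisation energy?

B

After 2 electrons have been removed, what remains? Cl²⁺ still has 5 valence electrons; Na²⁺ is already 1 electron into the core; B²⁺ still has 1 valence electron.
Pulling an electron out of a noble-gas core costs far more than removing a remaining valence electron, so Na sits at the high end of IE_3.
Valence configurations: Cl²⁺ [Ne]3s²3p³, B²⁺ [He]2s¹.
Tabulated IE_3 (kJ/mol): Cl 3822, Na 6910, B 3660.
So the third ionization energies run B < Cl < Na.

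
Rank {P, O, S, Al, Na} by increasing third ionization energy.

After 2 electrons have been removed, what remains? P²⁺ still has 3 valence electrons; O²⁺ still has 4 valence electrons; S²⁺ still has 4 valence electrons; Al²⁺ still has 1 valence electron; Na²⁺ is already 1 electron into the core.
Breaking into a closed-shell core is much more expensive than removing a leftover valence electron — Na has the largest IE_3 here.
Valence configurations: P²⁺ [Ne]3s²3p¹, O²⁺ [He]2s²2p², S²⁺ [Ne]3s²3p², Al²⁺ [Ne]3s¹.
Tabulated IE_3 (kJ/mol): P 2914, O 5300, S 3357, Al 2745, Na 6910.
Hence IE_3: Al < P < S < O < Na.

Al < P < S < O < Na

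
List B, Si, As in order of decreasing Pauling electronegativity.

As > B > Si

B is in period 2, group 13; Si is in period 3, group 14; As is in period 4, group 15.
Smaller atoms with higher effective nuclear charge are more electronegative.
A diagonal step moves right (one effect) and down (the opposite effect) at once.
B > Si: the two effects oppose for this pair; the down-group effect wins (2.04 vs 1.90).
As > B: the two effects oppose for this pair; the across-period effect wins (2.18 vs 2.04).
Approximate values (Pauling): B 2.04, Si 1.90, As 2.18.
So from highest to lowest: As > B > Si.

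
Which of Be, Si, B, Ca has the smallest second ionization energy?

After 1 electron has been removed, what remains? Be⁺ still has 1 valence electron; Si⁺ still has 3 valence electrons; B⁺ still has 2 valence electrons; Ca⁺ still has 1 valence electron.
All are still removing valence electrons, so compare the +1 ions as you would atoms: IE_2 generally rises across a period (higher Z_eff) and falls down a group (larger shell), subject to the usual subshell exceptions.
Valence configurations: Be⁺ [He]2s¹, Si⁺ [Ne]3s²3p¹, B⁺ [He]2s², Ca⁺ [Ar]4s¹.
Approximate IE_2 values (kJ/mol): Be 1757, Si 1577, B 2427, Ca 1145.
So the second ionization energies run Ca < Si < Be < B.

Ca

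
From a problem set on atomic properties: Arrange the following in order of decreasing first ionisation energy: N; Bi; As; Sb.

N is in period 2, group 15; As is in period 4, group 15; Sb is in period 5, group 15; Bi is in period 6, group 15.
Removing the outermost electron gets harder across a period and easier down a group.
All are in group 15, so first ionization energy increases up the group.
So from highest to lowest: N > As > Sb > Bi.

N, As, Sb, Bi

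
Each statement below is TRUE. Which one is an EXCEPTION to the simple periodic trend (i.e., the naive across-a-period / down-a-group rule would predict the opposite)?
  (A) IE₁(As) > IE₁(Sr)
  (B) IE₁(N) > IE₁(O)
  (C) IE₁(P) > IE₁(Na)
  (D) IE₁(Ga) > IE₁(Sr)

(B)

The general trend: IE₁ increases across a period and decreases down a group.
(A) As (period 4, group 15) vs Sr (period 5, group 2): the stated order agrees with the simple trend.
(B) N (period 2, group 15) vs O (period 2, group 16): the stated order contradicts the simple trend.
(C) P (period 3, group 15) vs Na (period 3, group 1): the stated order agrees with the simple trend.
(D) Ga (period 4, group 13) vs Sr (period 5, group 2): the stated order agrees with the simple trend.
The exception is (B): pairing an electron in O's 2p⁴ costs repulsion energy, so O ionizes more easily than half-filled N (2p³).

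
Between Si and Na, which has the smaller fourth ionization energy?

Consider each +3 ion: Si³⁺ still has 1 valence electron; Na³⁺ is already 2 electrons into the core.
Breaking into a closed-shell core is much more expensive than removing a leftover valence electron — Na has the largest IE_4 here.
The numbers (kJ/mol): Si 4356, Na 9543.
Overall IE_4 order: Si < Na.

Si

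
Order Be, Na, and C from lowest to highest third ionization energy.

C, Na, Be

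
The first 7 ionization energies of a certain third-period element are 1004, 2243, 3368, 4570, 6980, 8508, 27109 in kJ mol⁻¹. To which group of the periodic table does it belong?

Group 16

Look for the largest jump between consecutive ionization energies: IE7/IE6 ≈ 3.2, far larger than any earlier ratio.
That jump marks the point where a core electron is being removed. So the atom has 6 valence electrons.
A main-group element with 6 valence electrons is in group 16.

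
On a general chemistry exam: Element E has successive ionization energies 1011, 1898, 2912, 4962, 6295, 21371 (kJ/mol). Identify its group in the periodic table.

Look for the largest jump between consecutive ionization energies: IE6/IE5 ≈ 3.4, far larger than any earlier ratio.
That jump marks the point where a core electron is being removed. So the atom has 5 valence electrons.
A main-group element with 5 valence electrons is in group 15.

Group 15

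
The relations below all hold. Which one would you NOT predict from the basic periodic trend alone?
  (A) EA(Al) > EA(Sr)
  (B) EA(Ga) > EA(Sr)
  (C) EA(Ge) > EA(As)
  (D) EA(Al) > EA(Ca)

(C)

The general trend: electron affinity increases across a period and decreases down a group.
(A) Al (period 3, group 13) vs Sr (period 5, group 2): the stated order agrees with the simple trend.
(B) Ga (period 4, group 13) vs Sr (period 5, group 2): the stated order agrees with the simple trend.
(C) Ge (period 4, group 14) vs As (period 4, group 15): the stated order contradicts the simple trend.
(D) Al (period 3, group 13) vs Ca (period 4, group 2): the stated order agrees with the simple trend.
The exception is (C): adding an electron to As's half-filled 4p³ is unfavourable, so Ge (4p²) has the more exothermic EA.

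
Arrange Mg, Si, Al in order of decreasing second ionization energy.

Al > Si > Mg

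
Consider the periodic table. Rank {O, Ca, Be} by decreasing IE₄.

After 3 electrons have been removed, what remains? O³⁺ still has 3 valence electrons; Ca³⁺ is already 1 electron into the core; Be³⁺ is already 1 electron into the core.
Usually core removal costs more than valence removal, but here the competition is close: a tightly held n=2 valence electron can cost more to remove than an n=3 core electron, so the actual values have to decide it.
Tabulated IE_4 (kJ/mol): O 7469, Ca 6491, Be 21007.
Putting it together, IE_4: Ca < O < Be.

Be > O > Ca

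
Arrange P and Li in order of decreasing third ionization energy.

Consider each +2 ion: P²⁺ still has 3 valence electrons; Li²⁺ is already 1 electron into the core.
Pulling an electron out of a noble-gas core costs far more than removing a remaining valence electron, so Li sits at the high end of IE_3.
The numbers (kJ/mol): P 2914, Li 11815.
So the third ionization energies run P < Li.

Li > P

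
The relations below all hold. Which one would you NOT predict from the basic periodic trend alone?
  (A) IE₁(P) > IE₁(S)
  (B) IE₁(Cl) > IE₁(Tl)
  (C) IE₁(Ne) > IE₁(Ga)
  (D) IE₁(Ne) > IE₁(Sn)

(A)

The general trend: first ionization energy increases across a period and decreases down a group.
(A) P (period 3, group 15) vs S (period 3, group 16): the stated order contradicts the simple trend.
(B) Cl (period 3, group 17) vs Tl (period 6, group 13): the stated order agrees with the simple trend.
(C) Ne (period 2, group 18) vs Ga (period 4, group 13): the stated order agrees with the simple trend.
(D) Ne (period 2, group 18) vs Sn (period 5, group 14): the stated order agrees with the simple trend.
The exception is (A): S (3p⁴) ionizes more easily than half-filled P (3p³) because the paired 3p electron in S is pushed out by e⁻–e⁻ repulsion.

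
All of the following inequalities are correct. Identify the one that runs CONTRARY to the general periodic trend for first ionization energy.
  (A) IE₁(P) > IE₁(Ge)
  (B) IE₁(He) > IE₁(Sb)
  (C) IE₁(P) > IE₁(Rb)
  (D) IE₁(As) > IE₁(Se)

(D)

The general trend: first ionization energy increases across a period and decreases down a group.
(A) P (period 3, group 15) vs Ge (period 4, group 14): the stated order agrees with the simple trend.
(B) He (period 1, group 18) vs Sb (period 5, group 15): the stated order agrees with the simple trend.
(C) P (period 3, group 15) vs Rb (period 5, group 1): the stated order agrees with the simple trend.
(D) As (period 4, group 15) vs Se (period 4, group 16): the stated order contradicts the simple trend.
The exception is (D): Se (4p⁴) ionizes more easily than half-filled As (4p³).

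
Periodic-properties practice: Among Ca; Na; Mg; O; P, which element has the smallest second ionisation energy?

Ca

IE_2 is the cost of taking one more electron from the +1 cation: Ca⁺ still has 1 valence electron; Na⁺ is the bare [Ne] core; Mg⁺ still has 1 valence electron; O⁺ still has 5 valence electrons; P⁺ still has 4 valence electrons.
Pulling an electron out of a noble-gas core costs far more than removing a remaining valence electron, so Na sits at the high end of IE_2.
Valence configurations: Ca⁺ [Ar]4s¹, Mg⁺ [Ne]3s¹, O⁺ [He]2s²2p³, P⁺ [Ne]3s²3p².
The numbers (kJ/mol): Ca 1145, Na 4562, Mg 1451, O 3388, P 1907.
Putting it together, IE_2: Ca < Mg < P < O < Na.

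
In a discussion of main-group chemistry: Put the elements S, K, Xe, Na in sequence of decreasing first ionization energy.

Across a period the outer electron is held more tightly (higher IE₁); down a group it sits in a higher shell, more shielded, and comes off more easily.
These span different periods and groups, so the two trends combine.
Na > K: they share group 1; the group trend gives Na the larger value.
S > Na: S lies to the right of Na in period 3, so the across-period effect alone puts S higher.
Xe > S: the two effects oppose for this pair; the across-period effect wins (1170 vs 1000 kJ/mol).
Tabulated first ionization energy (kJ/mol): Na 496, S 1000, K 419, Xe 1170.
So from highest to lowest: Xe > S > Na > K.

Xe > S > Na > K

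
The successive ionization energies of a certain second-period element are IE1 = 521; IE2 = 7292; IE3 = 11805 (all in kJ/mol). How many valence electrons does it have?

Look for the largest jump between consecutive ionization energies: IE2/IE1 ≈ 14.0, far larger than any earlier ratio.
That jump marks the point where a core electron is being removed. So the atom has 1 valence electron.

1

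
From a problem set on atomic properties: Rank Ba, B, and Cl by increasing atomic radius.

Atomic radius shrinks across a period as nuclear charge pulls the same shell inward, and grows down a group as new shells are added.
Neither a single period nor a single group — weigh both effects.
Cl > B: the two effects oppose for this pair; the down-group effect wins (99 vs 85 pm).
Ba > Cl: relative to Cl, both the across-period and down-group shifts push Ba's atomic radius up.
Tabulated atomic radius (pm): B 85, Cl 99, Ba 196.
So from smallest to largest: B < Cl < Ba.

B, Cl, Ba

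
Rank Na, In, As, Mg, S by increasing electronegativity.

Na, Mg, In, As, S

Na is in period 3, group 1; Mg is in period 3, group 2; S is in period 3, group 16; As is in period 4, group 15; In is in period 5, group 13.
Smaller atoms with higher effective nuclear charge are more electronegative.
Here both period and group differ, so the two effects have to be weighed against each other.
Mg > Na: Mg lies to the right of Na in period 3, so the across-period effect alone puts Mg higher.
In > Mg: period and group pull opposite ways; the across-period shift dominates (1.78 vs 1.31).
As > In: both effects reinforce here, so As is clearly the higher of the two.
S > As: relative to As, both the across-period and down-group shifts push S's electronegativity up.
Approximate values (Pauling): Na 0.93, Mg 1.31, S 2.58, As 2.18, In 1.78.
So from lowest to highest: Na < Mg < In < As < S.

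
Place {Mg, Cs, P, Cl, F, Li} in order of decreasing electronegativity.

F > Cl > P > Mg > Li > Cs

Atoms toward the upper right of the periodic table pull bonding electrons most strongly.
These span different periods and groups, so the two trends combine.
Li > Cs: they share group 1; the group trend gives Li the larger value.
Mg > Li: period and group pull opposite ways; the across-period shift dominates (1.31 vs 0.98).
P > Mg: both are in period 3; the period trend gives P the larger value.
Cl > P: both are in period 3; the period trend gives Cl the larger value.
F > Cl: F sits above Cl in group 17, so the down-group effect alone puts F higher.
Tabulated electronegativity (Pauling): Li 0.98, F 3.98, Mg 1.31, P 2.19, Cl 3.16, Cs 0.79.
So from highest to lowest: F > Cl > P > Mg > Li > Cs.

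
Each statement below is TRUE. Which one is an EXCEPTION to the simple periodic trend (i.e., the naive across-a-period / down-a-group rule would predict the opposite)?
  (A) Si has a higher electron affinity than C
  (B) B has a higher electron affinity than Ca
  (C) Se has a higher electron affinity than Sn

The general trend: electron affinity increases across a period and decreases down a group.
(A) Si (period 3, group 14) vs C (period 2, group 14): the stated order contradicts the simple trend.
(B) B (period 2, group 13) vs Ca (period 4, group 2): the stated order agrees with the simple trend.
(C) Se (period 4, group 16) vs Sn (period 5, group 14): the stated order agrees with the simple trend.
The exception is (A): Si's larger, more diffuse 3p orbitals accept an added electron slightly more readily than C's compact 2p.

(A)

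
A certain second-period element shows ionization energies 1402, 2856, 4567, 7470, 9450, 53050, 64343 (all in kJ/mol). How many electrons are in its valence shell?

5

Look for the largest jump between consecutive ionization energies: IE6/IE5 ≈ 5.6, far larger than any earlier ratio.
That jump marks the point where a core electron is being removed. So the atom has 5 valence electrons.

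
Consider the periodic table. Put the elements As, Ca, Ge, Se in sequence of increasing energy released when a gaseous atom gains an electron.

Ca, As, Ge, Se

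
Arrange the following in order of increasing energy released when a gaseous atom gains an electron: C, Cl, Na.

Adding an electron releases more energy for atoms nearer the top right (short of the noble gases).
Here both period and group differ, so the two effects have to be weighed against each other.
C > Na: both effects reinforce here, so C is clearly the higher of the two.
Cl > C: period and group pull opposite ways; the across-period shift dominates (349 vs 122 kJ/mol).
Approximate values (kJ/mol): C 122, Na 53, Cl 349.
So from lowest to highest: Na < C < Cl.

Na, C, Cl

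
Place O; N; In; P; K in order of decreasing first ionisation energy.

N is in period 2, group 15; O is in period 2, group 16; P is in period 3, group 15; K is in period 4, group 1; In is in period 5, group 13.
First ionization energy rises across a period (greater Z_eff holds electrons more tightly) and falls down a group (valence electrons are farther from the nucleus).
These span different periods and groups, so the two trends combine.
In > K: the two effects oppose for this pair; the across-period effect wins (558 vs 419 kJ/mol).
P > In: both effects reinforce here, so P is clearly the higher of the two.
O > P: relative to P, both the across-period and down-group shifts push O's first ionization energy up.
N > O: this pair runs against the simple trend — see the exception note.
Note the exception: N has a higher first ionization energy than O, contrary to the simple trend — pairing an electron in O's 2p⁴ costs repulsion energy, so O ionizes more easily than half-filled N (2p³).
For reference (kJ/mol): N 1402, O 1314, P 1012, K 419, In 558.
So from highest to lowest: N > O > P > In > K.

N > O > P > In > K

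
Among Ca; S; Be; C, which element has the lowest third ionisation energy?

S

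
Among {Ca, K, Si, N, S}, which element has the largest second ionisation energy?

After 1 electron has been removed, what remains? Ca⁺ still has 1 valence electron; K⁺ is the bare [Ar] core; Si⁺ still has 3 valence electrons; N⁺ still has 4 valence electrons; S⁺ still has 5 valence electrons.
Breaking into a closed-shell core is much more expensive than removing a leftover valence electron — K has the largest IE_2 here.
Valence configurations: Ca⁺ [Ar]4s¹, Si⁺ [Ne]3s²3p¹, N⁺ [He]2s²2p², S⁺ [Ne]3s²3p³.
Approximate IE_2 values (kJ/mol): Ca 1145, K 3052, Si 1577, N 2856, S 2252.
Hence IE_2: Ca < Si < S < N < K.

K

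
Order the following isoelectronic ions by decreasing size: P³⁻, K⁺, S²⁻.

All of these have 18 electrons, so size is governed by nuclear charge alone: the more protons, the stronger the pull on the same electron cloud, and the smaller the ion.
Nuclear charges: K⁺ (Z=19), S²⁻ (Z=16), P³⁻ (Z=15).
Largest to smallest: P³⁻ > S²⁻ > K⁺.

P³⁻ > S²⁻ > K⁺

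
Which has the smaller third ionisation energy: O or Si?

Si

IE_3 is the cost of taking one more electron from the +2 cation: O²⁺ still has 4 valence electrons; Si²⁺ still has 2 valence electrons.
All are still removing valence electrons, so compare the +2 ions as you would atoms: IE_3 generally rises across a period (higher Z_eff) and falls down a group (larger shell), subject to the usual subshell exceptions.
Valence configurations: O²⁺ [He]2s²2p², Si²⁺ [Ne]3s².
Tabulated IE_3 (kJ/mol): O 5300, Si 3232.
So the third ionization energies run Si < O.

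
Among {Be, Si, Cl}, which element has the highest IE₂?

Consider each +1 ion: Be⁺ still has 1 valence electron; Si⁺ still has 3 valence electrons; Cl⁺ still has 6 valence electrons.
All are still removing valence electrons, so compare the +1 ions as you would atoms: IE_2 generally rises across a period (higher Z_eff) and falls down a group (larger shell), subject to the usual subshell exceptions.
Valence configurations: Be⁺ [He]2s¹, Si⁺ [Ne]3s²3p¹, Cl⁺ [Ne]3s²3p⁴.
Approximate IE_2 values (kJ/mol): Be 1757, Si 1577, Cl 2298.
Putting it together, IE_2: Si < Be < Cl.

Cl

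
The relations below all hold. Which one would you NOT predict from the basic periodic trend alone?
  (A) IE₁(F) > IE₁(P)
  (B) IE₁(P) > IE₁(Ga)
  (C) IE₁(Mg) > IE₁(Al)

The general trend: first ionisation energy increases across a period and decreases down a group.
(A) F (period 2, group 17) vs P (period 3, group 15): the stated order agrees with the simple trend.
(B) P (period 3, group 15) vs Ga (period 4, group 13): the stated order agrees with the simple trend.
(C) Mg (period 3, group 2) vs Al (period 3, group 13): the stated order contradicts the simple trend.
The exception is (C): Al's single 3p electron is easier to remove than one from Mg's filled 3s².

(C)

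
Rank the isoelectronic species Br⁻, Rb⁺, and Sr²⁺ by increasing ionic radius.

Sr²⁺, Rb⁺, Br⁻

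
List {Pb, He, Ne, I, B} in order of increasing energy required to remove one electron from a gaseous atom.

Pb < B < I < Ne < He

Removing the outermost electron gets harder across a period and easier down a group.
These span different periods and groups, so the two trends combine.
B > Pb: the two effects oppose for this pair; the down-group effect wins (801 vs 716 kJ/mol).
I > B: period and group pull opposite ways; the across-period shift dominates (1008 vs 801 kJ/mol).
Ne > I: both effects reinforce here, so Ne is clearly the higher of the two.
He > Ne: they share group 18; the group trend gives He the larger value.
Approximate values (kJ/mol): He 2372, B 801, Ne 2081, I 1008, Pb 716.
So from lowest to highest: Pb < B < I < Ne < He.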